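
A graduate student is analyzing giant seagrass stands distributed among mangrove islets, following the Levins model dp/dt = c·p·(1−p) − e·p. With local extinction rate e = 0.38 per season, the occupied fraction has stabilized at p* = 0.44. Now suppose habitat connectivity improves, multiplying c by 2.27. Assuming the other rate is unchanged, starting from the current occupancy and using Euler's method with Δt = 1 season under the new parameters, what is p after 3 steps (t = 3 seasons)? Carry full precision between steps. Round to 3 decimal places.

0.753

Balance c(1−p*) = e gives c = e/(1 − 0.44000) = 0.38/0.56000 = 0.67857.
Starting from p₀ = 0.44000; update p ← p + (dp/dt)·Δt with the new parameters.
  1  |  dp/dt·Δt = +0.212344  |  p_1 = 0.652344
  2  |  dp/dt·Δt = +0.101449  |  p_2 = 0.753793
  3  |  dp/dt·Δt = -0.000568  |  p_3 = 0.753225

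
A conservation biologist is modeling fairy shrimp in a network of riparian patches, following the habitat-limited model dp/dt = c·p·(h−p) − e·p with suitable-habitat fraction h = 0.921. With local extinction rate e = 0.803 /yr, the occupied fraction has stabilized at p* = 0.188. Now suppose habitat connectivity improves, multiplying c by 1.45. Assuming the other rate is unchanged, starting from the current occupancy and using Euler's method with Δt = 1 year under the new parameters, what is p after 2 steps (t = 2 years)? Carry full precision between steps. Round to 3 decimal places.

0.321

Balance c(h−p*) = e gives c = e/(0.921 − 0.18800) = 0.803/0.73300 = 1.09550.
Starting from p₀ = 0.18800; update p ← p + (dp/dt)·Δt with the new parameters.
t = 1: p = 0.18800 + (+0.06793) = 0.25593
t = 2: p = 0.25593 + (+0.06486) = 0.32080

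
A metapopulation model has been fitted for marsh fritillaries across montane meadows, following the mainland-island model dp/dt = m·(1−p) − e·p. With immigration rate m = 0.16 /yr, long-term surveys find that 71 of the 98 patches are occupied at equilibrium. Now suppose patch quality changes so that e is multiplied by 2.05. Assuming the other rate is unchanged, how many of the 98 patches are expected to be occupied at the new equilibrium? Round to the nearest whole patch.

55

Observed p* = 71/98 = 0.72449.
Balance m(1−p*) = e·p* gives e = m(1−p*)/p* = 0.16×0.27551/0.72449 = 0.06085.
New p* = m/(m+e) = 0.16000/(0.16000+0.12474) = 0.56192.
Expected occupied = 98 × 0.56192 = 55.07 ≈ 55.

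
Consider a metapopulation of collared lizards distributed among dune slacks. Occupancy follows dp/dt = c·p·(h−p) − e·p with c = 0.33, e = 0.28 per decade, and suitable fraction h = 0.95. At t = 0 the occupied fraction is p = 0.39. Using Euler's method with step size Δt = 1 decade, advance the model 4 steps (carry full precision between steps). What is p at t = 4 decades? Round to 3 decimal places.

Update rule: p ← p + [c·p·(h−p) − e·p]·Δt with Δt = 1.
t = 1: p = 0.39000 + (-0.03713) = 0.35287
t = 2: p = 0.35287 + (-0.02927) = 0.32360
t = 3: p = 0.32360 + (-0.02372) = 0.29989
t = 4: p = 0.29989 + (-0.01963) = 0.28025

0.280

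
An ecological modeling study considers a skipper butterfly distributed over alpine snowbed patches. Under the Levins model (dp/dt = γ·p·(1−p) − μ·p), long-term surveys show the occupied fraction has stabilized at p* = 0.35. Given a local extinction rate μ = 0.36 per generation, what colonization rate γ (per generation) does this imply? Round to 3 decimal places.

At equilibrium γ(1−p*) = μ, so γ = μ/(1−p*).
γ = 0.36/(1 − 0.35) = 0.36/0.6500 = 0.5538.

0.554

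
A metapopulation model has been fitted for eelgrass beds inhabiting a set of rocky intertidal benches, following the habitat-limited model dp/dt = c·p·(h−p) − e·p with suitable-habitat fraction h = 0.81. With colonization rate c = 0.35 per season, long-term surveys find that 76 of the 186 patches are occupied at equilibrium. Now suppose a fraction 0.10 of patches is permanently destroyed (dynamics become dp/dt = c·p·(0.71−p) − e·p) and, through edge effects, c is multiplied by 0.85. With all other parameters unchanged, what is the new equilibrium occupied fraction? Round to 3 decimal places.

0.238

Observed p* = 76/186 = 0.40860.
Balance c(h−p*) = e gives e = 0.35×(0.81 − 0.40860) = 0.14049.
New p* = 0.71 − e/c = 0.71 − 0.14049/0.29750 = 0.23776.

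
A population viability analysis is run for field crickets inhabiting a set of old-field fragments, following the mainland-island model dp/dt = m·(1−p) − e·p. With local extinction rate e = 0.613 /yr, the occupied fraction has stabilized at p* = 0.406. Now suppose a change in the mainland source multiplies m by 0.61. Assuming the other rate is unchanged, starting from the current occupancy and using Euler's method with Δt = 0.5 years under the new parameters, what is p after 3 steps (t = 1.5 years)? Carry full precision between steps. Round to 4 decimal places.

0.3145

Balance m(1−p*) = e·p* gives m = e·p*/(1−p*) = 0.613×0.40600/0.59400 = 0.41899.
Starting from p₀ = 0.40600; update p ← p + (dp/dt)·Δt with the new parameters.
  1  |  dp/dt·Δt = -0.048531  |  p_1 = 0.357469
  2  |  dp/dt·Δt = -0.027455  |  p_2 = 0.330014
  3  |  dp/dt·Δt = -0.015531  |  p_3 = 0.314483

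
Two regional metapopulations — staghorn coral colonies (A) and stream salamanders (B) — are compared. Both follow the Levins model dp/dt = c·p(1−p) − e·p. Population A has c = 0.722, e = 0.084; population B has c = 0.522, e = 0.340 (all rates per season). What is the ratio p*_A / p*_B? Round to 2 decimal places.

A: p*_A = 1 − 0.084/0.722 = 0.8837.
B: p*_B = 1 − 0.340/0.522 = 0.3487.
p*_A / p*_B = 0.8837/0.3487 = 2.5344.

2.53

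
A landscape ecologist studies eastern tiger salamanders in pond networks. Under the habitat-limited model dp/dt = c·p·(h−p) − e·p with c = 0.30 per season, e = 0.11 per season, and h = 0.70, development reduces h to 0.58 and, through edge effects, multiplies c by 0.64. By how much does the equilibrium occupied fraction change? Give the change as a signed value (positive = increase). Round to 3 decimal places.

Before: p* = h − e/c = 0.70 − 0.11/0.30 = 0.70 − 0.3667 = 0.3333.
After: c = 0.192, e = 0.11, h = 0.58; p* = 0.58 − 0.11/0.192 = 0.0071.
Δp* = 0.0071 − 0.3333 = -0.3262.

-0.326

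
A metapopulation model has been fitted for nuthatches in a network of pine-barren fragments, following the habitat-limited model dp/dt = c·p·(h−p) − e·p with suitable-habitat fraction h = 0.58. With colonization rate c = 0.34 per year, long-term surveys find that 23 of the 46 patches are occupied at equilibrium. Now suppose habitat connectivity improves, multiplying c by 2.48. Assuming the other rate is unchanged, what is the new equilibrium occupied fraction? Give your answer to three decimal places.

Observed p* = 23/46 = 0.50000.
Balance c(h−p*) = e gives e = 0.34×(0.58 − 0.50000) = 0.02720.
New p* = 0.58 − e/c = 0.58 − 0.02720/0.84320 = 0.54774.

0.548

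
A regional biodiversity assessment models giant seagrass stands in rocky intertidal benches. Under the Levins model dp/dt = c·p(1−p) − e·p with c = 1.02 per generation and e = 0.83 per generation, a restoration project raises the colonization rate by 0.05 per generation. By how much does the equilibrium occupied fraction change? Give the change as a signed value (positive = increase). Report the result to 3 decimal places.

0.038

Before: p* = 1 − 0.83/1.02 = 0.1863.
After the change, c = 1.07, e = 0.83, so p* = 1 − 0.83/1.07 = 0.2243.
Δp* = 0.2243 − 0.1863 = +0.0380.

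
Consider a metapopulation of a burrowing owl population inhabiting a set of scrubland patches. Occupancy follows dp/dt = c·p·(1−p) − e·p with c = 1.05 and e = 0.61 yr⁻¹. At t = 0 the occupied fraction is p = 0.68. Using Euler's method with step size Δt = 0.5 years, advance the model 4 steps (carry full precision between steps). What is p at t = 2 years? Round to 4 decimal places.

0.4805

Update rule: p ← p + [c·p·(1−p) − e·p]·Δt with Δt = 0.5.
  1  |  dp/dt·Δt = -0.093160  |  p_1 = 0.586840
  2  |  dp/dt·Δt = -0.051695  |  p_2 = 0.535145
  3  |  dp/dt·Δt = -0.032618  |  p_3 = 0.502527
  4  |  dp/dt·Δt = -0.022024  |  p_4 = 0.480503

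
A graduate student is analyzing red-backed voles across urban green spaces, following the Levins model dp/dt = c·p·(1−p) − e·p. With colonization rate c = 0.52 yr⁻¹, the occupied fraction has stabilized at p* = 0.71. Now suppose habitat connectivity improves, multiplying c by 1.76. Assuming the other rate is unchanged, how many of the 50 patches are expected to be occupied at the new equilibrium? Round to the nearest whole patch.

Balance c(1−p*) = e gives e = 0.52×(1 − 0.71000) = 0.15080.
New p* = 1 − e/c = 1 − 0.15080/0.91520 = 0.83523.
Expected occupied = 50 × 0.83523 = 41.76 ≈ 42.

42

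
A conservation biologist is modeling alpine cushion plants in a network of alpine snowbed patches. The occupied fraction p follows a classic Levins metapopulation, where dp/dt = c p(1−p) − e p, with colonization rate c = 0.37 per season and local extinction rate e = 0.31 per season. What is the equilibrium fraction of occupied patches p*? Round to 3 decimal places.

At equilibrium, colonization balances extinction: c·p*·(1−p*) = e·p*.
So p* = 1 − e/c = 1 − 0.31/0.37 = 1 − 0.8378 = 0.1622.

0.162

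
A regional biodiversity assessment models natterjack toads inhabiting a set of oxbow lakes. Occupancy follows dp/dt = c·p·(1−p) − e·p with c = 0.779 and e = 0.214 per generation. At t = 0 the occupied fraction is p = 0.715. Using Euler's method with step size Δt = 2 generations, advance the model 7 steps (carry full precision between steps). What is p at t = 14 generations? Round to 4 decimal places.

0.7253

Update rule: p ← p + [c·p·(1−p) − e·p]·Δt with Δt = 2.
t = 2: p = 0.71500 + (+0.01146) = 0.72646
t = 4: p = 0.72646 + (-0.00133) = 0.72513
t = 6: p = 0.72513 + (+0.00017) = 0.72531
t = 8: p = 0.72531 + (-0.00002) = 0.72529
t = 10: p = 0.72529 + (+0.00000) = 0.72529
t = 12: p = 0.72529 + (-0.00000) = 0.72529
t = 14: p = 0.72529 + (+0.00000) = 0.72529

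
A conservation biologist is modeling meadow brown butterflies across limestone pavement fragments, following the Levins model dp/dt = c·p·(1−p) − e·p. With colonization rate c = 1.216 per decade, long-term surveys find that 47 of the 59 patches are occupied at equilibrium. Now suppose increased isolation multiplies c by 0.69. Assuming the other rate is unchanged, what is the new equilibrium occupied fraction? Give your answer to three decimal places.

Observed p* = 47/59 = 0.79661.
Balance c(1−p*) = e gives e = 1.216×(1 − 0.79661) = 0.24732.
New p* = 1 − e/c = 1 − 0.24732/0.83904 = 0.70523.

0.705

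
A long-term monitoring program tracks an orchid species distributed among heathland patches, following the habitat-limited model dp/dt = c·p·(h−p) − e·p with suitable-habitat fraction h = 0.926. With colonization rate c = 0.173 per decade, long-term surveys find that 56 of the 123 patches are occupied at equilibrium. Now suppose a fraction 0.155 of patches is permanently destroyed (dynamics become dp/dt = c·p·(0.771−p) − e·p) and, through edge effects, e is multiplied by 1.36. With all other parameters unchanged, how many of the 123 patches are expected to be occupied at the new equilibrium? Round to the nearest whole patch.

Observed p* = 56/123 = 0.45528.
Balance c(h−p*) = e gives e = 0.173×(0.926 − 0.45528) = 0.08143.
New p* = 0.771 − e/c = 0.771 − 0.11074/0.17300 = 0.13088.
Expected occupied = 123 × 0.13088 = 16.10 ≈ 16.

16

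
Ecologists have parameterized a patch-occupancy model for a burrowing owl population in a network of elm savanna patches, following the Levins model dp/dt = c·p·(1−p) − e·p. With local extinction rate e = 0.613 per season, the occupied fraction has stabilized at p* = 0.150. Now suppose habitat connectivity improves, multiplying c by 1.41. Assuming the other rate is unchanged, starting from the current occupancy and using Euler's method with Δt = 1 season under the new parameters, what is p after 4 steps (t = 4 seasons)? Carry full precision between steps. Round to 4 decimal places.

0.3023

Balance c(1−p*) = e gives c = e/(1 − 0.15000) = 0.613/0.85000 = 0.72118.
Starting from p₀ = 0.15000; update p ← p + (dp/dt)·Δt with the new parameters.
  1  |  dp/dt·Δt = +0.037700  |  p_1 = 0.187700
  2  |  dp/dt·Δt = +0.039979  |  p_2 = 0.227679
  3  |  dp/dt·Δt = +0.039239  |  p_3 = 0.266917
  4  |  dp/dt·Δt = +0.035351  |  p_4 = 0.302268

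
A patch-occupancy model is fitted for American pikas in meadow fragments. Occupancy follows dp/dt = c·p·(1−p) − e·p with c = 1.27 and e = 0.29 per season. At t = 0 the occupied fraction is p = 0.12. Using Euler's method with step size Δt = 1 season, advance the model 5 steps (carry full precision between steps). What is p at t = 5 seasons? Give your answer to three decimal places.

0.766

Update rule: p ← p + [c·p·(1−p) − e·p]·Δt with Δt = 1.
t = 1: p = 0.12000 + (+0.09931) = 0.21931
t = 2: p = 0.21931 + (+0.15384) = 0.37315
t = 3: p = 0.37315 + (+0.18885) = 0.56200
t = 4: p = 0.56200 + (+0.14964) = 0.71164
t = 5: p = 0.71164 + (+0.05424) = 0.76588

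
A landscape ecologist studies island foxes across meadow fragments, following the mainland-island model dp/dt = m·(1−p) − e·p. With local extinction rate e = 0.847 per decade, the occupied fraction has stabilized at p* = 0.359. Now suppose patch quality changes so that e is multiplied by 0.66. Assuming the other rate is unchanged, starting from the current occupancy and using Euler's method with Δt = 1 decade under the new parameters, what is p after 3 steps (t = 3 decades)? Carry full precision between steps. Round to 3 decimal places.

Balance m(1−p*) = e·p* gives m = e·p*/(1−p*) = 0.847×0.35900/0.64100 = 0.47437.
Starting from p₀ = 0.35900; update p ← p + (dp/dt)·Δt with the new parameters.
t = 1: p = 0.35900 + (+0.10338) = 0.46238
t = 2: p = 0.46238 + (-0.00345) = 0.45893
t = 3: p = 0.45893 + (+0.00012) = 0.45905

0.459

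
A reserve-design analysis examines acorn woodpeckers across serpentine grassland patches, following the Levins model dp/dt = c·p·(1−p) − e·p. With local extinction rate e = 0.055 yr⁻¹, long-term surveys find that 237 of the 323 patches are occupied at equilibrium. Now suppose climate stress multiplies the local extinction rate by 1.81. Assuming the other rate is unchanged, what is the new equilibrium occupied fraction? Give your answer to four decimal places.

0.5181

Observed p* = 237/323 = 0.73375.
Balance c(1−p*) = e gives c = e/(1 − 0.73375) = 0.055/0.26625 = 0.20657.
New p* = 1 − e/c = 1 − 0.09955/0.20657 = 0.51808.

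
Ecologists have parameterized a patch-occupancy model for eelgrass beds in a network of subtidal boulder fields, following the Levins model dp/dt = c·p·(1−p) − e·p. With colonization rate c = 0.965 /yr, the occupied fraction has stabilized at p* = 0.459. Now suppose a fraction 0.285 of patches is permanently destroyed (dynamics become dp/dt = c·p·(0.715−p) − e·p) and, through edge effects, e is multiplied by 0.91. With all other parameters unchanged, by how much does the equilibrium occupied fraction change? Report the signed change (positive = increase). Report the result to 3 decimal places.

-0.236

Balance c(1−p*) = e gives e = 0.965×(1 − 0.45900) = 0.52206.
New p* = 0.715 − e/c = 0.715 − 0.47507/0.96500 = 0.22270.
Δp* = 0.22270 − 0.45900 = -0.23630.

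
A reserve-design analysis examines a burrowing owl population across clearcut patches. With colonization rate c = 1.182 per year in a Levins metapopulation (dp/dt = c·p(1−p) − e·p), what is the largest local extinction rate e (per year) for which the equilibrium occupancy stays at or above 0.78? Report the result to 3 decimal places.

0.260

1 − e/c ≥ 0.78 ⇒ e ≤ c(1 − 0.78) = 1.182 × 0.2200.
e_max = 0.2600.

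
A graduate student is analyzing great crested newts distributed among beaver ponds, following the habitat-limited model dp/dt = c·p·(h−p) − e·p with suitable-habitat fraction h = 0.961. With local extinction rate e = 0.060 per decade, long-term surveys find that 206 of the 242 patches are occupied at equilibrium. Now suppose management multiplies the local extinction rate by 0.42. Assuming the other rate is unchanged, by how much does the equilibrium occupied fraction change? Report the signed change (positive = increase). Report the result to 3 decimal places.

Observed p* = 206/242 = 0.85124.
Balance c(h−p*) = e gives c = e/(0.961 − 0.85124) = 0.060/0.10976 = 0.54665.
New p* = 0.961 − e/c = 0.961 − 0.02520/0.54665 = 0.91490.
Δp* = 0.91490 − 0.85124 = +0.06366.

0.064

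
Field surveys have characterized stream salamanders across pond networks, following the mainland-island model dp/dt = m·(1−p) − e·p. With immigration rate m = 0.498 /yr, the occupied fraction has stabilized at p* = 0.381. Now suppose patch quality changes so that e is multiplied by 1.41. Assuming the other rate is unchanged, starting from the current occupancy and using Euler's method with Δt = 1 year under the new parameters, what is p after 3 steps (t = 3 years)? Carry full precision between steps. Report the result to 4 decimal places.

0.2838

Balance m(1−p*) = e·p* gives e = m(1−p*)/p* = 0.498×0.61900/0.38100 = 0.80909.
Starting from p₀ = 0.38100; update p ← p + (dp/dt)·Δt with the new parameters.
step 1: Δp = -0.12639, p = 0.25461
step 2: Δp = +0.08074, p = 0.33535
step 3: Δp = -0.05158, p = 0.28377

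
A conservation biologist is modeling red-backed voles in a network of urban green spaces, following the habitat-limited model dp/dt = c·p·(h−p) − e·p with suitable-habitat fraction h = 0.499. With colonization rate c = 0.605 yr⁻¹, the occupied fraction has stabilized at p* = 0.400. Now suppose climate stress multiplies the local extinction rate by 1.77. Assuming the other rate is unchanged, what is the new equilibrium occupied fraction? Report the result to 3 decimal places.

0.324

Balance c(h−p*) = e gives e = 0.605×(0.499 − 0.40000) = 0.05989.
New p* = 0.499 − e/c = 0.499 − 0.10601/0.60500 = 0.32378.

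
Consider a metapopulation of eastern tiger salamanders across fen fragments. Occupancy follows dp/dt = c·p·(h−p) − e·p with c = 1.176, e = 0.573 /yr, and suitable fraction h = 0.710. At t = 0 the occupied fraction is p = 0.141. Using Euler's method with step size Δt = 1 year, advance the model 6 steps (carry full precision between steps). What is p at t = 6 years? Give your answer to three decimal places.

Update rule: p ← p + [c·p·(h−p) − e·p]·Δt with Δt = 1.
t = 1: p = 0.14100 + (+0.01356) = 0.15456
t = 2: p = 0.15456 + (+0.01240) = 0.16695
t = 3: p = 0.16695 + (+0.01096) = 0.17791
t = 4: p = 0.17791 + (+0.00938) = 0.18729
t = 5: p = 0.18729 + (+0.00781) = 0.19510
t = 6: p = 0.19510 + (+0.00634) = 0.20145

0.201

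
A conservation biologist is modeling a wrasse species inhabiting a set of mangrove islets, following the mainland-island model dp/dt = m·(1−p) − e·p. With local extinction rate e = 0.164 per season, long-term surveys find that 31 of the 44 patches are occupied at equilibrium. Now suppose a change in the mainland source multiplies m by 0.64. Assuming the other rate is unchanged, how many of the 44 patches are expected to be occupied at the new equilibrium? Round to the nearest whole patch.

27

Observed p* = 31/44 = 0.70455.
Balance m(1−p*) = e·p* gives m = e·p*/(1−p*) = 0.164×0.70455/0.29545 = 0.39109.
New p* = m/(m+e) = 0.25030/(0.25030+0.16400) = 0.60415.
Expected occupied = 44 × 0.60415 = 26.58 ≈ 27.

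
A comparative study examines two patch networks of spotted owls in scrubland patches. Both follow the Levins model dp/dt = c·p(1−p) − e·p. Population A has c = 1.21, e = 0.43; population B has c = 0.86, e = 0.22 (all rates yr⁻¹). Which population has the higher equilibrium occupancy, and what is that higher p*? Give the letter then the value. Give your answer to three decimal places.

B, 0.744

A: p*_A = 1 − 0.43/1.21 = 0.6446.
B: p*_B = 1 − 0.22/0.86 = 0.7442.
B is higher at 0.7442.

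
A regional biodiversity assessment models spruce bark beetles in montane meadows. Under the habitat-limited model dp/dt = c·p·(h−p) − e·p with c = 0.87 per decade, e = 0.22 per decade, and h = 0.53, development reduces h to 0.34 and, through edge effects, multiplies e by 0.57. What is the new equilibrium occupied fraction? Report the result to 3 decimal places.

0.196

Before: p* = h − e/c = 0.53 − 0.22/0.87 = 0.53 − 0.2529 = 0.2771.
After: c = 0.87, e = 0.1254, h = 0.34; p* = 0.34 − 0.1254/0.87 = 0.1959.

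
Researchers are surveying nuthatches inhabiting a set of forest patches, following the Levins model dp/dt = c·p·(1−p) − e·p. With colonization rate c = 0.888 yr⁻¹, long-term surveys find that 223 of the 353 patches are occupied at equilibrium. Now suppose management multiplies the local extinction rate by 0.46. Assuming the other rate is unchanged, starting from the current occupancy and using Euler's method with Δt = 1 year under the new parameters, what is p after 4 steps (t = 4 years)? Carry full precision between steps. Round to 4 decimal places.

0.8283

Observed p* = 223/353 = 0.63173.
Balance c(1−p*) = e gives e = 0.888×(1 − 0.63173) = 0.32703.
Starting from p₀ = 0.63173; update p ← p + (dp/dt)·Δt with the new parameters.
p: 0.63173 → 0.74329  (Δp = +0.11156)
p: 0.74329 → 0.80091  (Δp = +0.05763)
p: 0.80091 → 0.82202  (Δp = +0.02111)
p: 0.82202 → 0.82828  (Δp = +0.00626)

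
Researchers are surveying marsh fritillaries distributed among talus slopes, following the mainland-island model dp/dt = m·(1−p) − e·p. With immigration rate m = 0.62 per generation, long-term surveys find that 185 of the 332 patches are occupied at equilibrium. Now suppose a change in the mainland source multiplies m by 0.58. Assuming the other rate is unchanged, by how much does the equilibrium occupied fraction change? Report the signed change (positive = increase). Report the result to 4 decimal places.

Observed p* = 185/332 = 0.55723.
Balance m(1−p*) = e·p* gives e = m(1−p*)/p* = 0.62×0.44277/0.55723 = 0.49265.
New p* = m/(m+e) = 0.35960/(0.35960+0.49265) = 0.42194.
Δp* = 0.42194 − 0.55723 = -0.13529.

-0.1353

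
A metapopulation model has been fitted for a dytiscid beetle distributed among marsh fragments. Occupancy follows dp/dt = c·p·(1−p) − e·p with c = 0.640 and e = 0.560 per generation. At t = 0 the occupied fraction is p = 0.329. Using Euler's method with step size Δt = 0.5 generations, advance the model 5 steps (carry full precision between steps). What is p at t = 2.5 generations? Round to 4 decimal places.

0.2498

Update rule: p ← p + [c·p·(1−p) − e·p]·Δt with Δt = 0.5.
step 1: Δp = -0.02148, p = 0.30752
step 2: Δp = -0.01796, p = 0.28956
step 3: Δp = -0.01525, p = 0.27431
step 4: Δp = -0.01311, p = 0.26121
step 5: Δp = -0.01138, p = 0.24982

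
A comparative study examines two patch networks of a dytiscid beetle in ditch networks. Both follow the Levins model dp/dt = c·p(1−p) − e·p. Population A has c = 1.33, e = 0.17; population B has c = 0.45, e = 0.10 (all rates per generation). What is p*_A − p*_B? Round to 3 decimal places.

0.094

A: p*_A = 1 − 0.17/1.33 = 0.8722.
B: p*_B = 1 − 0.10/0.45 = 0.7778.
p*_A − p*_B = 0.8722 − 0.7778 = 0.0944.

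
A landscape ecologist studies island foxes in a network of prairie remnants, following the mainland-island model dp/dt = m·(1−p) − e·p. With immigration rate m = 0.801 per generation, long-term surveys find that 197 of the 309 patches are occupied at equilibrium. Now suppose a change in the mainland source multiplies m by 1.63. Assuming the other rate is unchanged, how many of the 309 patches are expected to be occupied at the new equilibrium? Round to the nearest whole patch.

Observed p* = 197/309 = 0.63754.
Balance m(1−p*) = e·p* gives e = m(1−p*)/p* = 0.801×0.36246/0.63754 = 0.45539.
New p* = m/(m+e) = 1.30563/(1.30563+0.45539) = 0.74141.
Expected occupied = 309 × 0.74141 = 229.10 ≈ 229.

229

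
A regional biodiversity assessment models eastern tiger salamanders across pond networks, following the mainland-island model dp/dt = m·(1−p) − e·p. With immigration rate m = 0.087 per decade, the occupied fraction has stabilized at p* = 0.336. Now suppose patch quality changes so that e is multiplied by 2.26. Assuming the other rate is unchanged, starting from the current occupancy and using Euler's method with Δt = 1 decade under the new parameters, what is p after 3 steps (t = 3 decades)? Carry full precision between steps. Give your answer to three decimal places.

Balance m(1−p*) = e·p* gives e = m(1−p*)/p* = 0.087×0.66400/0.33600 = 0.17193.
Starting from p₀ = 0.33600; update p ← p + (dp/dt)·Δt with the new parameters.
p: 0.33600 → 0.26321  (Δp = -0.07279)
p: 0.26321 → 0.22504  (Δp = -0.03817)
p: 0.22504 → 0.20502  (Δp = -0.02002)

0.205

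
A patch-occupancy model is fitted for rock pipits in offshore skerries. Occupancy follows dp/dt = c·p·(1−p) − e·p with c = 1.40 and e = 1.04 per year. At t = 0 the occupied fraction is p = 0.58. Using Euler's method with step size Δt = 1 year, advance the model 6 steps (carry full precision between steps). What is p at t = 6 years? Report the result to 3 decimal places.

0.262

Update rule: p ← p + [c·p·(1−p) − e·p]·Δt with Δt = 1.
t = 1: p = 0.58000 + (-0.26216) = 0.31784
t = 2: p = 0.31784 + (-0.02701) = 0.29083
t = 3: p = 0.29083 + (-0.01372) = 0.27711
t = 4: p = 0.27711 + (-0.00775) = 0.26937
t = 5: p = 0.26937 + (-0.00461) = 0.26476
t = 6: p = 0.26476 + (-0.00282) = 0.26193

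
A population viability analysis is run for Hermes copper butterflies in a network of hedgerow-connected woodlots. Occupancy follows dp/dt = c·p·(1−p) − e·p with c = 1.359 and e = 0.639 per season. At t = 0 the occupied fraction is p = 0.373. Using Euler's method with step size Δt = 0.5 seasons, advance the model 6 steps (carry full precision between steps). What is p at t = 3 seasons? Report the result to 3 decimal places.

0.512

Update rule: p ← p + [c·p·(1−p) − e·p]·Δt with Δt = 0.5.
p: 0.37300 → 0.41274  (Δp = +0.03974)
p: 0.41274 → 0.44557  (Δp = +0.03283)
p: 0.44557 → 0.47107  (Δp = +0.02550)
p: 0.47107 → 0.48987  (Δp = +0.01880)
p: 0.48987 → 0.50316  (Δp = +0.01329)
p: 0.50316 → 0.51227  (Δp = +0.00911)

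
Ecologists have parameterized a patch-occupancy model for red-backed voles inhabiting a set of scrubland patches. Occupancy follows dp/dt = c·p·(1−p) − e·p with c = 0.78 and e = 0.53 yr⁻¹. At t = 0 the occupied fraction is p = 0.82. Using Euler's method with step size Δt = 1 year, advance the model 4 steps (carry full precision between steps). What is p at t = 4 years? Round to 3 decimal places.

0.371

Update rule: p ← p + [c·p·(1−p) − e·p]·Δt with Δt = 1.
step 1: Δp = -0.31947, p = 0.50053
step 2: Δp = -0.07028, p = 0.43025
step 3: Δp = -0.03683, p = 0.39342
step 4: Δp = -0.02237, p = 0.37105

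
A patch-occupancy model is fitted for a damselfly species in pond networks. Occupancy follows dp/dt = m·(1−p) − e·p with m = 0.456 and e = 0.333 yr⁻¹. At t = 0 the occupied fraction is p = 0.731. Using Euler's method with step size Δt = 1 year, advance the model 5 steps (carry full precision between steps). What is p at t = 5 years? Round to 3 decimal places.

0.578

Update rule: p ← p + [m·(1−p) − e·p]·Δt with Δt = 1.
  1  |  dp/dt·Δt = -0.120759  |  p_1 = 0.610241
  2  |  dp/dt·Δt = -0.025480  |  p_2 = 0.584761
  3  |  dp/dt·Δt = -0.005376  |  p_3 = 0.579385
  4  |  dp/dt·Δt = -0.001134  |  p_4 = 0.578250
  5  |  dp/dt·Δt = -0.000239  |  p_5 = 0.578011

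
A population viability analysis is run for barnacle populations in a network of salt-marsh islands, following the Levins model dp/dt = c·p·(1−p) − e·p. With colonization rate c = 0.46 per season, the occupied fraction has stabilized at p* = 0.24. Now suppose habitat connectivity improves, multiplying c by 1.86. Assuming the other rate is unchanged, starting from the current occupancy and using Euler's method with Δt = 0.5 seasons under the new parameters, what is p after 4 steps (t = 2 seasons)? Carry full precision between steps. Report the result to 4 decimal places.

0.3867

Balance c(1−p*) = e gives e = 0.46×(1 − 0.24000) = 0.34960.
Starting from p₀ = 0.24000; update p ← p + (dp/dt)·Δt with the new parameters.
t = 0.5: p = 0.24000 + (+0.03608) = 0.27608
t = 1: p = 0.27608 + (+0.03724) = 0.31332
t = 1.5: p = 0.31332 + (+0.03727) = 0.35059
t = 2: p = 0.35059 + (+0.03612) = 0.38671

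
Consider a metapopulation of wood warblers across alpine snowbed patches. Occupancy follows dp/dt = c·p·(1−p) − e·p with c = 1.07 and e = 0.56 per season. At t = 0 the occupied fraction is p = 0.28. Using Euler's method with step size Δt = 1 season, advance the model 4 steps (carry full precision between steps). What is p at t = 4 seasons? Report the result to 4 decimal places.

0.4487

Update rule: p ← p + [c·p·(1−p) − e·p]·Δt with Δt = 1.
  1  |  dp/dt·Δt = +0.058912  |  p_1 = 0.338912
  2  |  dp/dt·Δt = +0.049943  |  p_2 = 0.388855
  3  |  dp/dt·Δt = +0.036523  |  p_3 = 0.425379
  4  |  dp/dt·Δt = +0.023330  |  p_4 = 0.448708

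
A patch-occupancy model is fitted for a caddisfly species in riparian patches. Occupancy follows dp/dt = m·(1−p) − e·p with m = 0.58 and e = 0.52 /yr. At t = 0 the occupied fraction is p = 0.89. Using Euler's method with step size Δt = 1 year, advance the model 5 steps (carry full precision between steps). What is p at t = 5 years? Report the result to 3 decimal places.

0.527

Update rule: p ← p + [m·(1−p) − e·p]·Δt with Δt = 1.
p: 0.89000 → 0.49100  (Δp = -0.39900)
p: 0.49100 → 0.53090  (Δp = +0.03990)
p: 0.53090 → 0.52691  (Δp = -0.00399)
p: 0.52691 → 0.52731  (Δp = +0.00040)
p: 0.52731 → 0.52727  (Δp = -0.00004)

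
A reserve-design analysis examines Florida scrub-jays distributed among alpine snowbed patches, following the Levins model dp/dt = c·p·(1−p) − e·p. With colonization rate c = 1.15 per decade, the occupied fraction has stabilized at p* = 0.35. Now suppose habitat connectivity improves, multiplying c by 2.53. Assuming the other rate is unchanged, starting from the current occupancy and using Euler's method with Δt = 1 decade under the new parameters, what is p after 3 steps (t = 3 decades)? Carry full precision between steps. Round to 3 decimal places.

Balance c(1−p*) = e gives e = 1.15×(1 − 0.35000) = 0.74750.
Starting from p₀ = 0.35000; update p ← p + (dp/dt)·Δt with the new parameters.
step 1: Δp = +0.40029, p = 0.75029
step 2: Δp = -0.01572, p = 0.73456
step 3: Δp = +0.01821, p = 0.75277

0.753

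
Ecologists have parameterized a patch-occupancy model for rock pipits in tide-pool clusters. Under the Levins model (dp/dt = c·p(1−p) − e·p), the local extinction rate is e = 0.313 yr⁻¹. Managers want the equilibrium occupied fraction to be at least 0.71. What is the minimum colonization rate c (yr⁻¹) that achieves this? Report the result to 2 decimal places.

p* = 1 − e/c ≥ 0.71 requires e/c ≤ 0.2900, i.e. c ≥ e/0.2900.
c_min = 0.313/0.2900 = 1.0793.

1.08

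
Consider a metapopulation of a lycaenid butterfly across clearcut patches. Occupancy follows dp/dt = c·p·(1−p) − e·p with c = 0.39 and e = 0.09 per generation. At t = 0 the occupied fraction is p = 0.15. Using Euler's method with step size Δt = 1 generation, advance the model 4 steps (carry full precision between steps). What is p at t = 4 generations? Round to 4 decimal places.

Update rule: p ← p + [c·p·(1−p) − e·p]·Δt with Δt = 1.
t = 1: p = 0.15000 + (+0.03623) = 0.18623
t = 2: p = 0.18623 + (+0.04234) = 0.22857
t = 3: p = 0.22857 + (+0.04820) = 0.27676
t = 4: p = 0.27676 + (+0.05316) = 0.32992

0.3299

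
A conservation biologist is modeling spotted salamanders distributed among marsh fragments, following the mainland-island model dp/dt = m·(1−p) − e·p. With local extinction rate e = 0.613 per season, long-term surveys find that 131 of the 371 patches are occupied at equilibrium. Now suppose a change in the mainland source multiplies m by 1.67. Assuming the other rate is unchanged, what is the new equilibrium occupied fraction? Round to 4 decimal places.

Observed p* = 131/371 = 0.35310.
Balance m(1−p*) = e·p* gives m = e·p*/(1−p*) = 0.613×0.35310/0.64690 = 0.33460.
New p* = m/(m+e) = 0.55878/(0.55878+0.61300) = 0.47686.

0.4769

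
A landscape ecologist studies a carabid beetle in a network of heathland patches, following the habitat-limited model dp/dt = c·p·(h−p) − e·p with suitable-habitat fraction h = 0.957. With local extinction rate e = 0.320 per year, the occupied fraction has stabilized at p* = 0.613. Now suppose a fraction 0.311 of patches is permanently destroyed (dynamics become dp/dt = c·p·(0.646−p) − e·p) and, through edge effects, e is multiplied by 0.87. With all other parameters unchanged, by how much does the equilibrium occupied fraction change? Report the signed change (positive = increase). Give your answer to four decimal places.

Balance c(h−p*) = e gives c = e/(0.957 − 0.61300) = 0.320/0.34400 = 0.93023.
New p* = 0.646 − e/c = 0.646 − 0.27840/0.93023 = 0.34672.
Δp* = 0.34672 − 0.61300 = -0.26628.

-0.2663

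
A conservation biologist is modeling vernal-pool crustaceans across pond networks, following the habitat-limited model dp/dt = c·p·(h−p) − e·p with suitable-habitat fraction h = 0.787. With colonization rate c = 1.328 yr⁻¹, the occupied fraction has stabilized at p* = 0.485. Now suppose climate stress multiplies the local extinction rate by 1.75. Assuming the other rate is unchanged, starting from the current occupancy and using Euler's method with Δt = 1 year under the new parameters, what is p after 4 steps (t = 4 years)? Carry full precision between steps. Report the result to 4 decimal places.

0.2750

Balance c(h−p*) = e gives e = 1.328×(0.787 − 0.48500) = 0.40106.
Starting from p₀ = 0.48500; update p ← p + (dp/dt)·Δt with the new parameters.
step 1: Δp = -0.14588, p = 0.33912
step 2: Δp = -0.03631, p = 0.30281
step 3: Δp = -0.01782, p = 0.28499
step 4: Δp = -0.01003, p = 0.27497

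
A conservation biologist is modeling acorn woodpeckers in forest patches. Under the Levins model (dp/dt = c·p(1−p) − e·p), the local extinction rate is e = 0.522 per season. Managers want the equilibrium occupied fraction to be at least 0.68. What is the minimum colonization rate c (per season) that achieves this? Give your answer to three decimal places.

p* = 1 − e/c ≥ 0.68 requires e/c ≤ 0.3200, i.e. c ≥ e/0.3200.
c_min = 0.522/0.3200 = 1.6313.

1.631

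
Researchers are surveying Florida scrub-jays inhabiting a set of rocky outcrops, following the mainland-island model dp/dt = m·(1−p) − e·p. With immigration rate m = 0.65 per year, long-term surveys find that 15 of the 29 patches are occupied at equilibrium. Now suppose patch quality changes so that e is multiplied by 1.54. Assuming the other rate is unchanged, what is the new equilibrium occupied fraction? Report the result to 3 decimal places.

Observed p* = 15/29 = 0.51724.
Balance m(1−p*) = e·p* gives e = m(1−p*)/p* = 0.65×0.48276/0.51724 = 0.60667.
New p* = m/(m+e) = 0.65000/(0.65000+0.93427) = 0.41028.

0.410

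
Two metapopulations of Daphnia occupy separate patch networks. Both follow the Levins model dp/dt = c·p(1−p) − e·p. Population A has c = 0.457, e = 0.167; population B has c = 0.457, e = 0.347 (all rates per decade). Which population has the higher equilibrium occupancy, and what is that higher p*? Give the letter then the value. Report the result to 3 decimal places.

A, 0.635

A: p*_A = 1 − 0.167/0.457 = 0.6346.
B: p*_B = 1 − 0.347/0.457 = 0.2407.
A is higher at 0.6346.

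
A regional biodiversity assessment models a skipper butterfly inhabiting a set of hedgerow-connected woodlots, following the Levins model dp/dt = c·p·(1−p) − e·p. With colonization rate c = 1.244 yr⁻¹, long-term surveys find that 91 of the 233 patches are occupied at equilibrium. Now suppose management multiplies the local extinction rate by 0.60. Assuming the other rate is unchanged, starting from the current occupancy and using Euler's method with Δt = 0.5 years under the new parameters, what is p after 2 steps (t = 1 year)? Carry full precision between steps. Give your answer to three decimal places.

0.501

Observed p* = 91/233 = 0.39056.
Balance c(1−p*) = e gives e = 1.244×(1 − 0.39056) = 0.75815.
Starting from p₀ = 0.39056; update p ← p + (dp/dt)·Δt with the new parameters.
p: 0.39056 → 0.44978  (Δp = +0.05922)
p: 0.44978 → 0.50141  (Δp = +0.05163)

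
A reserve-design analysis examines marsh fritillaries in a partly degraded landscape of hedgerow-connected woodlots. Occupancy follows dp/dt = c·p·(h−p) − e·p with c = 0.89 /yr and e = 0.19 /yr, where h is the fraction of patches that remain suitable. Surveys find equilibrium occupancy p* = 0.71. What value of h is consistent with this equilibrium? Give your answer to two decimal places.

At equilibrium c(h−p*) = e, so h = p* + e/c.
h = 0.71 + 0.19/0.89 = 0.71 + 0.2135 = 0.9235.

0.92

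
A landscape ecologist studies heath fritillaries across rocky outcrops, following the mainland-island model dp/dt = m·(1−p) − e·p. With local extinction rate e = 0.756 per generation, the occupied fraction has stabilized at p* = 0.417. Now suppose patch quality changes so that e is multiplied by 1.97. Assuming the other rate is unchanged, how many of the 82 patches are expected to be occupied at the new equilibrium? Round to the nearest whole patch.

Balance m(1−p*) = e·p* gives m = e·p*/(1−p*) = 0.756×0.41700/0.58300 = 0.54074.
New p* = m/(m+e) = 0.54074/(0.54074+1.48932) = 0.26637.
Expected occupied = 82 × 0.26637 = 21.84 ≈ 22.

22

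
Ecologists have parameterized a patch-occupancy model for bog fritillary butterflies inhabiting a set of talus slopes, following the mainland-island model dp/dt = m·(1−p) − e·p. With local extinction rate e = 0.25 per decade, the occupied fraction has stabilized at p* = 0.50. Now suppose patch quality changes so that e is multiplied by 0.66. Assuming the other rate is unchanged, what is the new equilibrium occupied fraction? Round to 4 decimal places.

Balance m(1−p*) = e·p* gives m = e·p*/(1−p*) = 0.25×0.50000/0.50000 = 0.25000.
New p* = m/(m+e) = 0.25000/(0.25000+0.16500) = 0.60241.

0.6024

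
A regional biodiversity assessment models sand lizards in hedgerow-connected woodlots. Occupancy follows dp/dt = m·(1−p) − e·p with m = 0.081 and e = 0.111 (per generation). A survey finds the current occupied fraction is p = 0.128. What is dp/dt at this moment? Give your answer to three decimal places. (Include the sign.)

0.056

Colonization term: m·(1−p) = 0.081×0.8720 = 0.07063.
Extinction term: e·p = 0.01421.
dp/dt = 0.07063 − 0.01421 = 0.05642.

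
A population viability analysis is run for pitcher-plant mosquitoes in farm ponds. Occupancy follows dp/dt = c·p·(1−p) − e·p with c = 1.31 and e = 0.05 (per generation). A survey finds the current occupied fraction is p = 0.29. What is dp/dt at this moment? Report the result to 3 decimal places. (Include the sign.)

Colonization term: c·p·(1−p) = 1.31×0.29×0.7100 = 0.26973.
Extinction term: e·p = 0.01450.
dp/dt = 0.26973 − 0.01450 = 0.25523.

0.255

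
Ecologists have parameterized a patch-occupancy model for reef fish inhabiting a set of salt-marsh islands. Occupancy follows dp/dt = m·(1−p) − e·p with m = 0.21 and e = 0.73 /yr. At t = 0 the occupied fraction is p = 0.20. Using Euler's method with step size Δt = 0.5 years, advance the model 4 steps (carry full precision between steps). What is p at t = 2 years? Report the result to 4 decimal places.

0.2216

Update rule: p ← p + [m·(1−p) − e·p]·Δt with Δt = 0.5.
  1  |  dp/dt·Δt = +0.011000  |  p_1 = 0.211000
  2  |  dp/dt·Δt = +0.005830  |  p_2 = 0.216830
  3  |  dp/dt·Δt = +0.003090  |  p_3 = 0.219920
  4  |  dp/dt·Δt = +0.001638  |  p_4 = 0.221558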